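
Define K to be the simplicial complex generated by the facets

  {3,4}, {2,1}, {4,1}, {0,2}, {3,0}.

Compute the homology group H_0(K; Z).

H_0 = Z.

Order the vertices as 0 < 1 < 2 < 3 < 4. Listing each simplex with vertices in this order, K has dimension 1 with simplices:

  0-simplices (5): [0], [1], [2], [3], [4]
  1-simplices (5): [0,2], [0,3], [1,2], [1,4], [3,4]

Hence C_0 ≅ Z^5, C_1 ≅ Z^5.

The boundary map ∂_1: C_1 → C_0 is given by ∂[p,q] = [q] − [p].
The 5×5 boundary matrix has rank 4 and Smith normal form diag(1,1,1,1).

Reading off H_k = ker ∂_k / im ∂_{k+1}:

  H_0: rank C_0 − rank ∂_1 = 5 − 4 = 1, and the invariant factors of ∂_1 are all 1, so H_0 = Z.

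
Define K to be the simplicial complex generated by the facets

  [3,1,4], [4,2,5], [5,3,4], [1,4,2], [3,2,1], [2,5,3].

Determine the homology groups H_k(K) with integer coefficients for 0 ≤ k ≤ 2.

H_0 = Z,  H_1 = 0,  H_2 = Z.

Fix the vertex order 1 < 2 < 3 < 4 < 5 and write every simplex with vertices in increasing order. Then dim K = 2 and the simplices of K are:

  0-simplices (5): [1], [2], [3], [4], [5]
  1-simplices (9): [1,2], [1,3], [1,4], [2,3], [2,4], [2,5], [3,4], [3,5], [4,5]
  2-simplices (6): [1,2,3], [1,2,4], [1,3,4], [2,3,5], [2,4,5], [3,4,5]

giving chain groups C_0 ≅ Z^5, C_1 ≅ Z^9, C_2 ≅ Z^6.

Boundary ∂_1: C_1 → C_0 maps an edge to its endpoints' difference, ∂[p,q] = q − p.
As a 5×9 matrix over Z this has rank 4, with invariant factors (1,1,1,1).

Boundary ∂_2: C_2 → C_1 sends each 2-simplex [p,q,r] to [q,r] − [p,r] + [p,q]. For instance
  ∂[1,2,3] = [2,3] − [1,3] + [1,2],
  ∂[1,2,4] = [2,4] − [1,4] + [1,2].
The 9×6 boundary matrix has rank 5 and Smith normal form diag(1,1,1,1,1).

Now H_k = ker ∂_k / im ∂_{k+1}, so:

  H_0: rank C_0 − rank ∂_1 = 5 − 4 = 1, and the invariant factors of ∂_1 are all 1, so H_0 ≅ Z.
  H_1: rank ker ∂_1 − rank ∂_2 = (9 − 4) − 5 = 0, and the invariant factors of ∂_2 are all 1, so H_1 ≅ 0.
  H_2: rank ker ∂_2 − rank ∂_3 = (6 − 5) − 0 = 1, and there is no ∂_3, so H_2 ≅ Z.

As a check, the Euler characteristic is 5 − 9 + 6 = 2, which agrees with 1 − 0 + 1 = 2.
(K is a triangulation of the 2-sphere S^2.)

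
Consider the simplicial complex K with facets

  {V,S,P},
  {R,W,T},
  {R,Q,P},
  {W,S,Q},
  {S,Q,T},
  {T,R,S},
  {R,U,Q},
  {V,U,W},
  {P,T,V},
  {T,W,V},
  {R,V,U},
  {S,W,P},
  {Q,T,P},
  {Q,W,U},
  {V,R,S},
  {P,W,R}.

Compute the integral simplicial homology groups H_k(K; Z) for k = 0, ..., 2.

H_0 = Z,  H_1 = Z^2,  H_2 = Z.

K has 8 vertices, 24 edges, 16 triangles.
rank ∂_0 = 0, rank ∂_1 = 7 ⇒ b_0 = 8 − 0 − 7 = 1; all invariant factors of ∂_1 are 1 so no torsion. So H_0 ≅ Z.
rank ∂_1 = 7, rank ∂_2 = 15 ⇒ b_1 = 24 − 7 − 15 = 2; all invariant factors of ∂_2 are 1 so no torsion. So H_1 ≅ Z^2.
rank ∂_2 = 15, rank ∂_3 = 0 ⇒ b_2 = 16 − 15 − 0 = 1. So H_2 ≅ Z.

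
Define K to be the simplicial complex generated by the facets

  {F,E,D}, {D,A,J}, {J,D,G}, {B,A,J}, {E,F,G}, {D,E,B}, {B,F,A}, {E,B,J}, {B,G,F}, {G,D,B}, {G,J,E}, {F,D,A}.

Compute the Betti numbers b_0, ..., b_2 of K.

b_0 = 1, b_1 = 0, b_2 = 0.

We work with the vertex ordering A < B < D < E < F < G < J. The simplices of K, each written with vertices in increasing order, are:

  0-simplices (7): A, B, D, E, F, G, J
  1-simplices (18): AB, AD, AF, AJ, BD, BE, BF, BG, BJ, DE, DF, DG, DJ, EF, EG, EJ, FG, GJ
  2-simplices (12): ABF, ABJ, ADF, ADJ, BDE, BDG, BEJ, BFG, DEF, DGJ, EFG, EGJ

giving chain groups C_0 ≅ Z^7, C_1 ≅ Z^18, C_2 ≅ Z^12.

The boundary map ∂_1: C_1 → C_0 sends each edge [p,q] (with p < q) to q − p. For instance
  ∂AJ = J − A.
The resulting 7×18 matrix has rank 6, and its Smith normal form has invariant factors (1,1,1,1,1,1).

∂_2: C_2 → C_1 maps a triangle to the signed sum of its edges. For instance
  ∂ABJ = BJ − AJ + AB,
  ∂ADF = DF − AF + AD.
The 18×12 boundary matrix has rank 12 and Smith normal form diag(1,1,1,1,1,1,1,1,1,1,1,2).

Now H_k = ker ∂_k / im ∂_{k+1}, so:

  H_0: rank C_0 − rank ∂_1 = 7 − 6 = 1, and the invariant factors of ∂_1 are all 1, so H_0 ≅ Z.
  H_1: rank ker ∂_1 − rank ∂_2 = (18 − 6) − 12 = 0, and ∂_2 has invariant factor 2 > 1, so H_1 ≅ Z/2.
  H_2: rank ker ∂_2 − rank ∂_3 = (12 − 12) − 0 = 0, and there is no ∂_3, so H_2 ≅ 0.

As a check, the Euler characteristic is 7 − 18 + 12 = 1, which agrees with 1 − 0 + 0 = 1.

Hence the Betti numbers are b_0 = 1, b_1 = 0, b_2 = 0.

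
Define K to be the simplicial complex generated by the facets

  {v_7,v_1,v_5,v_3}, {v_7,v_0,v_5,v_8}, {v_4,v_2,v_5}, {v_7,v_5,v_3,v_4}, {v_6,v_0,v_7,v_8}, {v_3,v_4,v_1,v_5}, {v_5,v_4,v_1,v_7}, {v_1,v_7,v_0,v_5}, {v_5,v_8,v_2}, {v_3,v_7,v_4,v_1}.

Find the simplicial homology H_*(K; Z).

Fix the vertex order v_0 < v_1 < v_2 < v_3 < v_4 < v_5 < v_6 < v_7 < v_8 and write every simplex with vertices in increasing order. Then dim K = 3 and the simplices of K are:

  0-simplices (9): [v_0], [v_1], [v_2], [v_3], [v_4], [v_5], [v_6], [v_7], [v_8]
  1-simplices (22): (22 of them)
  2-simplices (21): (21 of them)
  3-simplices (8): [v_0,v_1,v_5,v_7], [v_0,v_5,v_7,v_8], [v_0,v_6,v_7,v_8], [v_1,v_3,v_4,v_5], [v_1,v_3,v_4,v_7], [v_1,v_3,v_5,v_7], [v_1,v_4,v_5,v_7], [v_3,v_4,v_5,v_7]

so the chain groups are C_0 ≅ Z^9, C_1 ≅ Z^22, C_2 ≅ Z^21, C_3 ≅ Z^8.

The boundary map ∂_1: C_1 → C_0 sends each edge [p,q] (with p < q) to q − p.
As a 9×22 matrix over Z this has rank 8, with invariant factors (1,1,1,1,1,1,1,1).

∂_2: C_2 → C_1 maps a triangle to the signed sum of its edges. For instance
  ∂[v_3,v_5,v_7] = [v_5,v_7] − [v_3,v_7] + [v_3,v_5],
  ∂[v_1,v_3,v_5] = [v_3,v_5] − [v_1,v_5] + [v_1,v_3].
The resulting 22×21 matrix has rank 14, and its Smith normal form has invariant factors (1,1,1,1,1,1,1,1,1,1,1,1,1,1).

The boundary map ∂_3: C_3 → C_2 sends each 3-simplex σ to the alternating sum Σ_i (−1)^i (σ with its i-th vertex removed). For instance
  ∂[v_0,v_5,v_7,v_8] = [v_5,v_7,v_8] − [v_0,v_7,v_8] + [v_0,v_5,v_8] − [v_0,v_5,v_7],
  ∂[v_3,v_4,v_5,v_7] = [v_4,v_5,v_7] − [v_3,v_5,v_7] + [v_3,v_4,v_7] − [v_3,v_4,v_5].
The 21×8 boundary matrix has rank 7 and Smith normal form diag(1,1,1,1,1,1,1).

Reading off H_k = ker ∂_k / im ∂_{k+1}:

  H_0: rank C_0 − rank ∂_1 = 9 − 8 = 1, and the invariant factors of ∂_1 are all 1, so H_0 ≅ Z.
  H_1: rank ker ∂_1 − rank ∂_2 = (22 − 8) − 14 = 0, and the invariant factors of ∂_2 are all 1, so H_1 ≅ 0.
  H_2: rank ker ∂_2 − rank ∂_3 = (21 − 14) − 7 = 0, and the invariant factors of ∂_3 are all 1, so H_2 ≅ 0.
  H_3: rank ker ∂_3 − rank ∂_4 = (8 − 7) − 0 = 1, and there is no ∂_4, so H_3 ≅ Z.

As a check, the Euler characteristic is 9 − 22 + 21 − 8 = 0, which agrees with 1 − 0 + 0 − 1 = 0.

H_0 = Z,  H_1 = 0,  H_2 = 0,  H_3 = Z.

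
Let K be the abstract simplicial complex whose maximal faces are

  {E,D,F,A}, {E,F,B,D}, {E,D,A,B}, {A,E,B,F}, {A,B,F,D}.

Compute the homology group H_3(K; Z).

H_3 = Z.

K has 5 vertices, 10 edges, 10 triangles, 5 3-simplices.
rank ∂_3 = 4, rank ∂_4 = 0 ⇒ b_3 = 5 − 4 − 0 = 1. So H_3 = Z.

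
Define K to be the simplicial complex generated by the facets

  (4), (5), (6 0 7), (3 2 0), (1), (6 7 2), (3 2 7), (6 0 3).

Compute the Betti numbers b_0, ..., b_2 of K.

b_0 = 4, b_1 = 1, b_2 = 0.

We work with the vertex ordering 0 < 1 < 2 < 3 < 4 < 5 < 6 < 7. The simplices of K, each written with vertices in increasing order, are:

  0-simplices (8): [0], [1], [2], [3], [4], [5], [6], [7]
  1-simplices (10): [0,2], [0,3], [0,6], [0,7], [2,3], [2,6], [2,7], [3,6], [3,7], [6,7]
  2-simplices (5): [0,2,3], [0,3,6], [0,6,7], [2,3,7], [2,6,7]

so the chain groups are C_0 ≅ Z^8, C_1 ≅ Z^10, C_2 ≅ Z^5.

Boundary ∂_1: C_1 → C_0 maps an edge to its endpoints' difference, ∂[p,q] = q − p.
The resulting 8×10 matrix has rank 4, and its Smith normal form has invariant factors (1,1,1,1).

The boundary map ∂_2: C_2 → C_1 sends each 2-simplex [p,q,r] to [q,r] − [p,r] + [p,q]. For instance
  ∂[0,6,7] = [6,7] − [0,7] + [0,6],
  ∂[0,3,6] = [3,6] − [0,6] + [0,3].
As a 10×5 matrix over Z this has rank 5, with invariant factors (1,1,1,1,1).

Reading off H_k = ker ∂_k / im ∂_{k+1}:

  H_0: rank C_0 − rank ∂_1 = 8 − 4 = 4, and the invariant factors of ∂_1 are all 1, so H_0 ≅ Z^4.
  H_1: rank ker ∂_1 − rank ∂_2 = (10 − 4) − 5 = 1, and the invariant factors of ∂_2 are all 1, so H_1 ≅ Z.
  H_2: rank ker ∂_2 − rank ∂_3 = (5 − 5) − 0 = 0, and there is no ∂_3, so H_2 ≅ 0.

(K is a triangulation of the disjoint union of a set of 3 points and the Möbius band.)

Hence the Betti numbers are b_0 = 4, b_1 = 1, b_2 = 0.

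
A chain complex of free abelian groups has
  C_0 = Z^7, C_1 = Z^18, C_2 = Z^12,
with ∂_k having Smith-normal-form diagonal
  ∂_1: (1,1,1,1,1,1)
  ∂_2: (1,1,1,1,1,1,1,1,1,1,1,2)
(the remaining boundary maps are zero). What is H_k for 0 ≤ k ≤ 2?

H_0 ≅ Z,  H_1 ≅ Z/2,  H_2 = 0.

H_0: b_0 = 7 − 0 − 6 = 1; torsion from ∂_1 factors > 1: none. So H_0 ≅ Z.
H_1: b_1 = 18 − 6 − 12 = 0; torsion from ∂_2 factors > 1: [2]. So H_1 ≅ Z/2.
H_2: b_2 = 12 − 12 − 0 = 0; torsion from ∂_3 factors > 1: none. So H_2 ≅ 0.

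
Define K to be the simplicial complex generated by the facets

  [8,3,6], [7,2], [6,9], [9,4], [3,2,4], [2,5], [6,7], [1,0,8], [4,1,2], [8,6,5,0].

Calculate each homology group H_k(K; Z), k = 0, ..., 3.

H_0 = Z,  H_1 = Z^4,  H_2 = 0,  H_3 = 0.

Fix the vertex order 0 < 1 < 2 < 3 < 4 < 5 < 6 < 7 < 8 < 9 and write every simplex with vertices in increasing order. Then dim K = 3 and the simplices of K are:

  0-simplices (10): [0], [1], [2], [3], [4], [5], [6], [7], [8], [9]
  1-simplices (20): [0,1], [0,5], [0,6], [0,8], [1,2], [1,4], [1,8], [2,3], [2,4], [2,5], [2,7], [3,4], [3,6], [3,8], [4,9], [5,6], [5,8], [6,7], [6,8], [6,9]
  2-simplices (8): [0,1,8], [0,5,6], [0,5,8], [0,6,8], [1,2,4], [2,3,4], [3,6,8], [5,6,8]
  3-simplices (1): [0,5,6,8]

Hence C_0 ≅ Z^10, C_1 ≅ Z^20, C_2 ≅ Z^8, C_3 ≅ Z^1.

∂_1: C_1 → C_0 maps an edge to its endpoints' difference, ∂[p,q] = q − p.
As a 10×20 matrix over Z this has rank 9, with invariant factors (1,1,1,1,1,1,1,1,1).

Boundary ∂_2: C_2 → C_1 acts by ∂[p,q,r] = [q,r] − [p,r] + [p,q]. For instance
  ∂[2,3,4] = [3,4] − [2,4] + [2,3],
  ∂[0,5,6] = [5,6] − [0,6] + [0,5].
The resulting 20×8 matrix has rank 7, and its Smith normal form has invariant factors (1,1,1,1,1,1,1).

∂_3: C_3 → C_2 sends each 3-simplex σ to the alternating sum Σ_i (−1)^i (σ with its i-th vertex removed). For instance
  ∂[0,5,6,8] = [5,6,8] − [0,6,8] + [0,5,8] − [0,5,6].
This gives a 8×1 integer matrix of rank 1; reducing to Smith normal form yields diagonal entries (1).

Reading off H_k = ker ∂_k / im ∂_{k+1}:

  H_0: rank C_0 − rank ∂_1 = 10 − 9 = 1, and the invariant factors of ∂_1 are all 1, so H_0 ≅ Z.
  H_1: rank ker ∂_1 − rank ∂_2 = (20 − 9) − 7 = 4, and the invariant factors of ∂_2 are all 1, so H_1 ≅ Z^4.
  H_2: rank ker ∂_2 − rank ∂_3 = (8 − 7) − 1 = 0, and the invariant factors of ∂_3 are all 1, so H_2 ≅ 0.
  H_3: rank ker ∂_3 − rank ∂_4 = (1 − 1) − 0 = 0, and there is no ∂_4, so H_3 ≅ 0.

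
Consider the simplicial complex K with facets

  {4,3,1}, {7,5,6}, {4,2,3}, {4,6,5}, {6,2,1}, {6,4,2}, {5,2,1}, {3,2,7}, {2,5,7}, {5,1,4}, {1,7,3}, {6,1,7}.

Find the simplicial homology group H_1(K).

Fix the vertex order 1 < 2 < 3 < 4 < 5 < 6 < 7 and write every simplex with vertices in increasing order. Then dim K = 2 and the simplices of K are:

  0-simplices (7): [1], [2], [3], [4], [5], [6], [7]
  1-simplices (18): [1,2], [1,3], [1,4], [1,5], [1,6], [1,7], [2,3], [2,4], [2,5], [2,6], [2,7], [3,4], [3,7], [4,5], [4,6], [5,6], [5,7], [6,7]
  2-simplices (12): [1,2,5], [1,2,6], [1,3,4], [1,3,7], [1,4,5], [1,6,7], [2,3,4], [2,3,7], [2,4,6], [2,5,7], [4,5,6], [5,6,7]

giving chain groups C_0 ≅ Z^7, C_1 ≅ Z^18, C_2 ≅ Z^12.

∂_1: C_1 → C_0 is given by ∂[p,q] = [q] − [p].
This gives a 7×18 integer matrix of rank 6; reducing to Smith normal form yields diagonal entries (1,1,1,1,1,1).

The boundary map ∂_2: C_2 → C_1 acts by ∂[p,q,r] = [q,r] − [p,r] + [p,q]. For instance
  ∂[1,4,5] = [4,5] − [1,5] + [1,4],
  ∂[1,3,4] = [3,4] − [1,4] + [1,3].
As a 18×12 matrix over Z this has rank 12, with invariant factors (1,1,1,1,1,1,1,1,1,1,1,2).

Reading off H_k = ker ∂_k / im ∂_{k+1}:

  H_1: rank ker ∂_1 − rank ∂_2 = (18 − 6) − 12 = 0, and ∂_2 has invariant factor 2 > 1, so H_1 = Z_2.

(K is a triangulation of the real projective plane RP^2.)

H_1 = Z_2.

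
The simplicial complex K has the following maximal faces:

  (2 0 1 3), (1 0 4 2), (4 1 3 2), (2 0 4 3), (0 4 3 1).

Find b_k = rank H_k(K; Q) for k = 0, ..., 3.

b_0 = 1, b_1 = 0, b_2 = 0, b_3 = 1.

We work with the vertex ordering 0 < 1 < 2 < 3 < 4. The simplices of K, each written with vertices in increasing order, are:

  0-simplices (5): [0], [1], [2], [3], [4]
  1-simplices (10): [0,1], [0,2], [0,3], [0,4], [1,2], [1,3], [1,4], [2,3], [2,4], [3,4]
  2-simplices (10): [0,1,2], [0,1,3], [0,1,4], [0,2,3], [0,2,4], [0,3,4], [1,2,3], [1,2,4], [1,3,4], [2,3,4]
  3-simplices (5): [0,1,2,3], [0,1,2,4], [0,1,3,4], [0,2,3,4], [1,2,3,4]

Hence C_0 ≅ Z^5, C_1 ≅ Z^10, C_2 ≅ Z^10, C_3 ≅ Z^5.

The boundary map ∂_1: C_1 → C_0 maps an edge to its endpoints' difference, ∂[p,q] = q − p.
This gives a 5×10 integer matrix of rank 4; reducing to Smith normal form yields diagonal entries (1,1,1,1).

The boundary map ∂_2: C_2 → C_1 maps a triangle to the signed sum of its edges. For instance
  ∂[0,2,4] = [2,4] − [0,4] + [0,2],
  ∂[2,3,4] = [3,4] − [2,4] + [2,3].
This gives a 10×10 integer matrix of rank 6; reducing to Smith normal form yields diagonal entries (1,1,1,1,1,1).

The boundary map ∂_3: C_3 → C_2 sends each 3-simplex σ to the alternating sum Σ_i (−1)^i (σ with its i-th vertex removed). For instance
  ∂[0,1,2,4] = [1,2,4] − [0,2,4] + [0,1,4] − [0,1,2],
  ∂[0,2,3,4] = [2,3,4] − [0,3,4] + [0,2,4] − [0,2,3].
As a 10×5 matrix over Z this has rank 4, with invariant factors (1,1,1,1).

From H_k ≅ ker(∂_k) / im(∂_{k+1}) we obtain:

  H_0: rank C_0 − rank ∂_1 = 5 − 4 = 1, and the invariant factors of ∂_1 are all 1, so H_0 ≅ Z.
  H_1: rank ker ∂_1 − rank ∂_2 = (10 − 4) − 6 = 0, and the invariant factors of ∂_2 are all 1, so H_1 ≅ 0.
  H_2: rank ker ∂_2 − rank ∂_3 = (10 − 6) − 4 = 0, and the invariant factors of ∂_3 are all 1, so H_2 ≅ 0.
  H_3: rank ker ∂_3 − rank ∂_4 = (5 − 4) − 0 = 1, and there is no ∂_4, so H_3 ≅ Z.

As a check, the Euler characteristic is 5 − 10 + 10 − 5 = 0, which agrees with 1 − 0 + 0 − 1 = 0.
(K is a triangulation of the 3-sphere S^3.)

Hence the Betti numbers are b_0 = 1, b_1 = 0, b_2 = 0, b_3 = 1.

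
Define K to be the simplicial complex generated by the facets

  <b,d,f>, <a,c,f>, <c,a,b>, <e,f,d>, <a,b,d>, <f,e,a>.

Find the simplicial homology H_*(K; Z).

Fix the vertex order a < b < c < d < e < f and write every simplex with vertices in increasing order. Then dim K = 2 and the simplices of K are:

  0-simplices (6): a, b, c, d, e, f
  1-simplices (12): ab, ac, ad, ae, af, bc, bd, bf, cf, de, df, ef
  2-simplices (6): abc, abd, acf, aef, bdf, def

giving chain groups C_0 ≅ Z^6, C_1 ≅ Z^12, C_2 ≅ Z^6.

∂_1: C_1 → C_0 sends each edge [p,q] (with p < q) to q − p.
This gives a 6×12 integer matrix of rank 5; reducing to Smith normal form yields diagonal entries (1,1,1,1,1).

Boundary ∂_2: C_2 → C_1 acts by ∂[p,q,r] = [q,r] − [p,r] + [p,q]. For instance
  ∂acf = cf − af + ac,
  ∂aef = ef − af + ae.
The resulting 12×6 matrix has rank 6, and its Smith normal form has invariant factors (1,1,1,1,1,1).

Reading off H_k = ker ∂_k / im ∂_{k+1}:

  H_0: rank C_0 − rank ∂_1 = 6 − 5 = 1, and the invariant factors of ∂_1 are all 1, so H_0 = Z.
  H_1: rank ker ∂_1 − rank ∂_2 = (12 − 5) − 6 = 1, and the invariant factors of ∂_2 are all 1, so H_1 = Z.
  H_2: rank ker ∂_2 − rank ∂_3 = (6 − 6) − 0 = 0, and there is no ∂_3, so H_2 = 0.

As a check, the Euler characteristic is 6 − 12 + 6 = 0, which agrees with 1 − 1 + 0 = 0.
(K is a triangulation of the cylinder S^1 x I.)

H_0 = Z,  H_1 = Z,  H_2 = 0.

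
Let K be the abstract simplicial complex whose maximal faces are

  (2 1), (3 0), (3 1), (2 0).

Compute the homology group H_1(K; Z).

Fix the vertex order 0 < 1 < 2 < 3 and write every simplex with vertices in increasing order. Then dim K = 1 and the simplices of K are:

  0-simplices (4): [0], [1], [2], [3]
  1-simplices (4): [0,2], [0,3], [1,2], [1,3]

Hence C_0 ≅ Z^4, C_1 ≅ Z^4.

∂_1: C_1 → C_0 maps an edge to its endpoints' difference, ∂[p,q] = q − p.
As a 4×4 matrix over Z this has rank 3, with invariant factors (1,1,1).

Now H_k = ker ∂_k / im ∂_{k+1}, so:

  H_1: rank ker ∂_1 − rank ∂_2 = (4 − 3) − 0 = 1, and there is no ∂_2, so H_1 ≅ Z.

(K is a triangulation of the circle S^1.)

H_1 ≅ Z.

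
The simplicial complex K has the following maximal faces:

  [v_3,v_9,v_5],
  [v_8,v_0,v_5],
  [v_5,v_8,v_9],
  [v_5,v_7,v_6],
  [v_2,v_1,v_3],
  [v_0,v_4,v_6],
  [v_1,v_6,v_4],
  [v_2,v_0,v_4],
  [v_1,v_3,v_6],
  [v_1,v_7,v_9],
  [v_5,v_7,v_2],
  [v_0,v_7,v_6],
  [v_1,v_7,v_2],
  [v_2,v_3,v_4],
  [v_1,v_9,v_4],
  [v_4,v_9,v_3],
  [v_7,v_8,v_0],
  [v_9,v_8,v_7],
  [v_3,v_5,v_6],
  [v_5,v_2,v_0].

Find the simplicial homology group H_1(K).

H_1 = Z ⊕ Z/2Z.

Order the vertices as v_0 < v_1 < v_2 < v_3 < v_4 < v_5 < v_6 < v_7 < v_8 < v_9. Listing each simplex with vertices in this order, K has dimension 2 with simplices:

  0-simplices (10): [v_0], [v_1], [v_2], [v_3], [v_4], [v_5], [v_6], [v_7], [v_8], [v_9]
  1-simplices (30): (30 of them)
  2-simplices (20): (20 of them)

Hence C_0 ≅ Z^10, C_1 ≅ Z^30, C_2 ≅ Z^20.

The boundary map ∂_1: C_1 → C_0 is given by ∂[p,q] = [q] − [p]. For instance
  ∂[v_6,v_7] = [v_7] − [v_6].
As a 10×30 matrix over Z this has rank 9, with invariant factors (1,1,1,1,1,1,1,1,1).

Boundary ∂_2: C_2 → C_1 sends each 2-simplex [p,q,r] to [q,r] − [p,r] + [p,q]. For instance
  ∂[v_2,v_5,v_7] = [v_5,v_7] − [v_2,v_7] + [v_2,v_5],
  ∂[v_3,v_4,v_9] = [v_4,v_9] − [v_3,v_9] + [v_3,v_4].
The 30×20 boundary matrix has rank 20 and Smith normal form diag(1,1,1,1,1,1,1,1,1,1,1,1,1,1,1,1,1,1,1,2).

From H_k ≅ ker(∂_k) / im(∂_{k+1}) we obtain:

  H_1: rank ker ∂_1 − rank ∂_2 = (30 − 9) − 20 = 1, and ∂_2 has invariant factor 2 > 1, so H_1 ≅ Z ⊕ Z/2Z.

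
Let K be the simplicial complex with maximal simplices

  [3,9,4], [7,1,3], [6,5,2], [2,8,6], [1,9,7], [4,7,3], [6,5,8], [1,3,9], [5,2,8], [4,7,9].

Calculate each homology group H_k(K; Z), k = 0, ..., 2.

Fix the vertex order 1 < 2 < 3 < 4 < 5 < 6 < 7 < 8 < 9 and write every simplex with vertices in increasing order. Then dim K = 2 and the simplices of K are:

  0-simplices (9): [1], [2], [3], [4], [5], [6], [7], [8], [9]
  1-simplices (15): [1,3], [1,7], [1,9], [2,5], [2,6], [2,8], [3,4], [3,7], [3,9], [4,7], [4,9], [5,6], [5,8], [6,8], [7,9]
  2-simplices (10): [1,3,7], [1,3,9], [1,7,9], [2,5,6], [2,5,8], [2,6,8], [3,4,7], [3,4,9], [4,7,9], [5,6,8]

so the chain groups are C_0 ≅ Z^9, C_1 ≅ Z^15, C_2 ≅ Z^10.

Boundary ∂_1: C_1 → C_0 maps an edge to its endpoints' difference, ∂[p,q] = q − p.
The 9×15 boundary matrix has rank 7 and Smith normal form diag(1,1,1,1,1,1,1).

∂_2: C_2 → C_1 acts by ∂[p,q,r] = [q,r] − [p,r] + [p,q]. For instance
  ∂[4,7,9] = [7,9] − [4,9] + [4,7],
  ∂[2,5,8] = [5,8] − [2,8] + [2,5].
The 15×10 boundary matrix has rank 8 and Smith normal form diag(1,1,1,1,1,1,1,1).

Now H_k = ker ∂_k / im ∂_{k+1}, so:

  H_0: rank C_0 − rank ∂_1 = 9 − 7 = 2, and the invariant factors of ∂_1 are all 1, so H_0 ≅ Z^2.
  H_1: rank ker ∂_1 − rank ∂_2 = (15 − 7) − 8 = 0, and the invariant factors of ∂_2 are all 1, so H_1 ≅ 0.
  H_2: rank ker ∂_2 − rank ∂_3 = (10 − 8) − 0 = 2, and there is no ∂_3, so H_2 ≅ Z^2.

As a check, the Euler characteristic is 9 − 15 + 10 = 4, which agrees with 2 − 0 + 2 = 4.

H_0 = Z^2,  H_1 = 0,  H_2 = Z^2.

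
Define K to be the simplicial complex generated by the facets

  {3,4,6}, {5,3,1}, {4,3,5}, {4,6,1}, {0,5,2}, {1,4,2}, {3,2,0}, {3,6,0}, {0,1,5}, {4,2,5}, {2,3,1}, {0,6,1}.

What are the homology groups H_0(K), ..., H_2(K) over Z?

H_0 = Z,  H_1 = Z/2,  H_2 = 0.

K has 7 vertices, 18 edges, 12 triangles.
rank ∂_0 = 0, rank ∂_1 = 6 ⇒ b_0 = 7 − 0 − 6 = 1; all invariant factors of ∂_1 are 1 so no torsion. So H_0 ≅ Z.
rank ∂_1 = 6, rank ∂_2 = 12 ⇒ b_1 = 18 − 6 − 12 = 0; ∂_2 has invariant factor(s) [2] giving torsion. So H_1 ≅ Z/2.
rank ∂_2 = 12, rank ∂_3 = 0 ⇒ b_2 = 12 − 12 − 0 = 0. So H_2 ≅ 0.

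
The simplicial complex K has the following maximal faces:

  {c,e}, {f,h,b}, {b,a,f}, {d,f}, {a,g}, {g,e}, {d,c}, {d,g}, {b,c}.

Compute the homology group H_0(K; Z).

H_0 = Z.

K has 8 vertices, 12 edges, 2 triangles.
rank ∂_0 = 0, rank ∂_1 = 7 ⇒ b_0 = 8 − 0 − 7 = 1; all invariant factors of ∂_1 are 1 so no torsion. So H_0 ≅ Z.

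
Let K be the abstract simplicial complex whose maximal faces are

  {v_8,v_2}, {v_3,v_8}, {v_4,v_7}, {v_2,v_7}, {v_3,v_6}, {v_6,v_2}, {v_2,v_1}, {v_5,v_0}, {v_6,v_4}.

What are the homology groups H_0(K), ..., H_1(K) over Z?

Fix the vertex order v_0 < v_1 < v_2 < v_3 < v_4 < v_5 < v_6 < v_7 < v_8 and write every simplex with vertices in increasing order. Then dim K = 1 and the simplices of K are:

  0-simplices (9): [v_0], [v_1], [v_2], [v_3], [v_4], [v_5], [v_6], [v_7], [v_8]
  1-simplices (9): [v_0,v_5], [v_1,v_2], [v_2,v_6], [v_2,v_7], [v_2,v_8], [v_3,v_6], [v_3,v_8], [v_4,v_6], [v_4,v_7]

giving chain groups C_0 ≅ Z^9, C_1 ≅ Z^9.

The boundary map ∂_1: C_1 → C_0 sends each edge [p,q] (with p < q) to q − p. For instance
  ∂[v_2,v_7] = [v_7] − [v_2].
As a 9×9 matrix over Z this has rank 7, with invariant factors (1,1,1,1,1,1,1).

Now H_k = ker ∂_k / im ∂_{k+1}, so:

  H_0: rank C_0 − rank ∂_1 = 9 − 7 = 2, and the invariant factors of ∂_1 are all 1, so H_0 = Z^2.
  H_1: rank ker ∂_1 − rank ∂_2 = (9 − 7) − 0 = 2, and there is no ∂_2, so H_1 = Z^2.

As a check, the Euler characteristic is 9 − 9 = 0, which agrees with 2 − 2 = 0.

H_0 = Z^2,  H_1 = Z^2.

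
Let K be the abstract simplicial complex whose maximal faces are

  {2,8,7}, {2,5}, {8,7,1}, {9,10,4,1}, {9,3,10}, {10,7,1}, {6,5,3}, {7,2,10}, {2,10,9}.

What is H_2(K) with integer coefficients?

H_2 = 0.

We work with the vertex ordering 1 < 2 < 3 < 4 < 5 < 6 < 7 < 8 < 9 < 10. The simplices of K, each written with vertices in increasing order, are:

  0-simplices (10): [1], [2], [3], [4], [5], [6], [7], [8], [9], [10]
  1-simplices (20): [1,4], [1,7], [1,8], [1,9], [1,10], [2,5], [2,7], [2,8], [2,9], [2,10], [3,5], [3,6], [3,9], [3,10], [4,9], [4,10], [5,6], [7,8], [7,10], [9,10]
  2-simplices (11): [1,4,9], [1,4,10], [1,7,8], [1,7,10], [1,9,10], [2,7,8], [2,7,10], [2,9,10], [3,5,6], [3,9,10], [4,9,10]
  3-simplices (1): [1,4,9,10]

Hence C_0 ≅ Z^10, C_1 ≅ Z^20, C_2 ≅ Z^11, C_3 ≅ Z^1.

The boundary map ∂_1: C_1 → C_0 sends each edge [p,q] (with p < q) to q − p.
As a 10×20 matrix over Z this has rank 9, with invariant factors (1,1,1,1,1,1,1,1,1).

Boundary ∂_2: C_2 → C_1 maps a triangle to the signed sum of its edges. For instance
  ∂[1,9,10] = [9,10] − [1,10] + [1,9],
  ∂[2,7,8] = [7,8] − [2,8] + [2,7].
As a 20×11 matrix over Z this has rank 10, with invariant factors (1,1,1,1,1,1,1,1,1,1).

The boundary map ∂_3: C_3 → C_2 sends each 3-simplex σ to the alternating sum Σ_i (−1)^i (σ with its i-th vertex removed). For instance
  ∂[1,4,9,10] = [4,9,10] − [1,9,10] + [1,4,10] − [1,4,9].
This gives a 11×1 integer matrix of rank 1; reducing to Smith normal form yields diagonal entries (1).

From H_k ≅ ker(∂_k) / im(∂_{k+1}) we obtain:

  H_2: rank ker ∂_2 − rank ∂_3 = (11 − 10) − 1 = 0, and the invariant factors of ∂_3 are all 1, so H_2 = 0.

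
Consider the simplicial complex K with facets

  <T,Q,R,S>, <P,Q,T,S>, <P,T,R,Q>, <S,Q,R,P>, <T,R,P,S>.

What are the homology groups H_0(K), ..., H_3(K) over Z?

We work with the vertex ordering P < Q < R < S < T. The simplices of K, each written with vertices in increasing order, are:

  0-simplices (5): P, Q, R, S, T
  1-simplices (10): PQ, PR, PS, PT, QR, QS, QT, RS, RT, ST
  2-simplices (10): PQR, PQS, PQT, PRS, PRT, PST, QRS, QRT, QST, RST
  3-simplices (5): PQRS, PQRT, PQST, PRST, QRST

giving chain groups C_0 ≅ Z^5, C_1 ≅ Z^10, C_2 ≅ Z^10, C_3 ≅ Z^5.

∂_1: C_1 → C_0 is given by ∂[p,q] = [q] − [p]. For instance
  ∂PR = R − P.
This gives a 5×10 integer matrix of rank 4; reducing to Smith normal form yields diagonal entries (1,1,1,1).

The boundary map ∂_2: C_2 → C_1 sends each 2-simplex [p,q,r] to [q,r] − [p,r] + [p,q]. For instance
  ∂PRT = RT − PT + PR,
  ∂RST = ST − RT + RS.
This gives a 10×10 integer matrix of rank 6; reducing to Smith normal form yields diagonal entries (1,1,1,1,1,1).

Boundary ∂_3: C_3 → C_2 sends each 3-simplex σ to the alternating sum Σ_i (−1)^i (σ with its i-th vertex removed). For instance
  ∂PQRT = QRT − PRT + PQT − PQR,
  ∂PRST = RST − PST + PRT − PRS.
This gives a 10×5 integer matrix of rank 4; reducing to Smith normal form yields diagonal entries (1,1,1,1).

Computing H_k = (kernel of ∂_k) / (image of ∂_{k+1}):

  H_0: rank C_0 − rank ∂_1 = 5 − 4 = 1, and the invariant factors of ∂_1 are all 1, so H_0 = Z.
  H_1: rank ker ∂_1 − rank ∂_2 = (10 − 4) − 6 = 0, and the invariant factors of ∂_2 are all 1, so H_1 = 0.
  H_2: rank ker ∂_2 − rank ∂_3 = (10 − 6) − 4 = 0, and the invariant factors of ∂_3 are all 1, so H_2 = 0.
  H_3: rank ker ∂_3 − rank ∂_4 = (5 − 4) − 0 = 1, and there is no ∂_4, so H_3 = Z.

H_0 = Z,  H_1 = 0,  H_2 = 0,  H_3 = Z.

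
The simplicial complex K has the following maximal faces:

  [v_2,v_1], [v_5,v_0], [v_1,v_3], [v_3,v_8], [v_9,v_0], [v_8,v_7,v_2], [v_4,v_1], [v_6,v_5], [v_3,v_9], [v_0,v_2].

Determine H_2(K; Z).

H_2 ≅ 0.

Fix the vertex order v_0 < v_1 < v_2 < v_3 < v_4 < v_5 < v_6 < v_7 < v_8 < v_9 and write every simplex with vertices in increasing order. Then dim K = 2 and the simplices of K are:

  0-simplices (10): [v_0], [v_1], [v_2], [v_3], [v_4], [v_5], [v_6], [v_7], [v_8], [v_9]
  1-simplices (12): [v_0,v_2], [v_0,v_5], [v_0,v_9], [v_1,v_2], [v_1,v_3], [v_1,v_4], [v_2,v_7], [v_2,v_8], [v_3,v_8], [v_3,v_9], [v_5,v_6], [v_7,v_8]
  2-simplices (1): [v_2,v_7,v_8]

so the chain groups are C_0 ≅ Z^10, C_1 ≅ Z^12, C_2 ≅ Z^1.

The boundary map ∂_1: C_1 → C_0 sends each edge [p,q] (with p < q) to q − p. For instance
  ∂[v_2,v_8] = [v_8] − [v_2].
This gives a 10×12 integer matrix of rank 9; reducing to Smith normal form yields diagonal entries (1,1,1,1,1,1,1,1,1).

Boundary ∂_2: C_2 → C_1 acts by ∂[p,q,r] = [q,r] − [p,r] + [p,q]. For instance
  ∂[v_2,v_7,v_8] = [v_7,v_8] − [v_2,v_8] + [v_2,v_7].
As a 12×1 matrix over Z this has rank 1, with invariant factors (1).

Now H_k = ker ∂_k / im ∂_{k+1}, so:

  H_2: rank ker ∂_2 − rank ∂_3 = (1 − 1) − 0 = 0, and there is no ∂_3, so H_2 ≅ 0.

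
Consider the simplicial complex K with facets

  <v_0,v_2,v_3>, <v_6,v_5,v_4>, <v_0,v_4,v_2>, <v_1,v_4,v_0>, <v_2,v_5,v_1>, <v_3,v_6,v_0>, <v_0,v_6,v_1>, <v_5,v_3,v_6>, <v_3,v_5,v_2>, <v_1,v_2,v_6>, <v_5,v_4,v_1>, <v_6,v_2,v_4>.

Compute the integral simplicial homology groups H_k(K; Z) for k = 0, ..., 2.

Fix the vertex order v_0 < v_1 < v_2 < v_3 < v_4 < v_5 < v_6 and write every simplex with vertices in increasing order. Then dim K = 2 and the simplices of K are:

  0-simplices (7): [v_0], [v_1], [v_2], [v_3], [v_4], [v_5], [v_6]
  1-simplices (18): (18 of them)
  2-simplices (12): (12 of them)

Hence C_0 ≅ Z^7, C_1 ≅ Z^18, C_2 ≅ Z^12.

Boundary ∂_1: C_1 → C_0 sends each edge [p,q] (with p < q) to q − p.
The 7×18 boundary matrix has rank 6 and Smith normal form diag(1,1,1,1,1,1).

Boundary ∂_2: C_2 → C_1 maps a triangle to the signed sum of its edges. For instance
  ∂[v_3,v_5,v_6] = [v_5,v_6] − [v_3,v_6] + [v_3,v_5],
  ∂[v_2,v_4,v_6] = [v_4,v_6] − [v_2,v_6] + [v_2,v_4].
As a 18×12 matrix over Z this has rank 12, with invariant factors (1,1,1,1,1,1,1,1,1,1,1,2).

Reading off H_k = ker ∂_k / im ∂_{k+1}:

  H_0: rank C_0 − rank ∂_1 = 7 − 6 = 1, and the invariant factors of ∂_1 are all 1, so H_0 ≅ Z.
  H_1: rank ker ∂_1 − rank ∂_2 = (18 − 6) − 12 = 0, and ∂_2 has invariant factor 2 > 1, so H_1 ≅ Z/2.
  H_2: rank ker ∂_2 − rank ∂_3 = (12 − 12) − 0 = 0, and there is no ∂_3, so H_2 ≅ 0.

As a check, the Euler characteristic is 7 − 18 + 12 = 1, which agrees with 1 − 0 + 0 = 1.

H_0 ≅ Z,  H_1 ≅ Z/2,  H_2 = 0.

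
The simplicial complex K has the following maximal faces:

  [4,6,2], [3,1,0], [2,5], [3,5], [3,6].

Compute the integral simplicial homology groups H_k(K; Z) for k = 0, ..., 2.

H_0 ≅ Z,  H_1 ≅ Z,  H_2 = 0.

Fix the vertex order 0 < 1 < 2 < 3 < 4 < 5 < 6 and write every simplex with vertices in increasing order. Then dim K = 2 and the simplices of K are:

  0-simplices (7): [0], [1], [2], [3], [4], [5], [6]
  1-simplices (9): [0,1], [0,3], [1,3], [2,4], [2,5], [2,6], [3,5], [3,6], [4,6]
  2-simplices (2): [0,1,3], [2,4,6]

giving chain groups C_0 ≅ Z^7, C_1 ≅ Z^9, C_2 ≅ Z^2.

Boundary ∂_1: C_1 → C_0 maps an edge to its endpoints' difference, ∂[p,q] = q − p. For instance
  ∂[2,5] = [5] − [2].
This gives a 7×9 integer matrix of rank 6; reducing to Smith normal form yields diagonal entries (1,1,1,1,1,1).

∂_2: C_2 → C_1 sends each 2-simplex [p,q,r] to [q,r] − [p,r] + [p,q]. For instance
  ∂[0,1,3] = [1,3] − [0,3] + [0,1],
  ∂[2,4,6] = [4,6] − [2,6] + [2,4].
As a 9×2 matrix over Z this has rank 2, with invariant factors (1,1).

Reading off H_k = ker ∂_k / im ∂_{k+1}:

  H_0: rank C_0 − rank ∂_1 = 7 − 6 = 1, and the invariant factors of ∂_1 are all 1, so H_0 = Z.
  H_1: rank ker ∂_1 − rank ∂_2 = (9 − 6) − 2 = 1, and the invariant factors of ∂_2 are all 1, so H_1 = Z.
  H_2: rank ker ∂_2 − rank ∂_3 = (2 − 2) − 0 = 0, and there is no ∂_3, so H_2 = 0.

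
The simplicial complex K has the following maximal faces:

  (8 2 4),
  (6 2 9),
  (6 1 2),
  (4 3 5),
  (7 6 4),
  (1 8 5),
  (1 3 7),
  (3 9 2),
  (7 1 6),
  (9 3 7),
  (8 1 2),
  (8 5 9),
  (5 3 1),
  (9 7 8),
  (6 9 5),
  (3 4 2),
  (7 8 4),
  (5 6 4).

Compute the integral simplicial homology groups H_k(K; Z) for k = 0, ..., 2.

H_0 = Z,  H_1 = Z^2,  H_2 = Z.

K has 9 vertices, 27 edges, 18 triangles.
rank ∂_0 = 0, rank ∂_1 = 8 ⇒ b_0 = 9 − 0 − 8 = 1; all invariant factors of ∂_1 are 1 so no torsion. So H_0 = Z.
rank ∂_1 = 8, rank ∂_2 = 17 ⇒ b_1 = 27 − 8 − 17 = 2; all invariant factors of ∂_2 are 1 so no torsion. So H_1 = Z^2.
rank ∂_2 = 17, rank ∂_3 = 0 ⇒ b_2 = 18 − 17 − 0 = 1. So H_2 = Z.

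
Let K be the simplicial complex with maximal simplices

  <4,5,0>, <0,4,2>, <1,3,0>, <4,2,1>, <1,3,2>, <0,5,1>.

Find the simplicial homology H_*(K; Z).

H_0 = Z,  H_1 = Z,  H_2 = 0.

We work with the vertex ordering 0 < 1 < 2 < 3 < 4 < 5. The simplices of K, each written with vertices in increasing order, are:

  0-simplices (6): [0], [1], [2], [3], [4], [5]
  1-simplices (12): [0,1], [0,2], [0,3], [0,4], [0,5], [1,2], [1,3], [1,4], [1,5], [2,3], [2,4], [4,5]
  2-simplices (6): [0,1,3], [0,1,5], [0,2,4], [0,4,5], [1,2,3], [1,2,4]

so the chain groups are C_0 ≅ Z^6, C_1 ≅ Z^12, C_2 ≅ Z^6.

The boundary map ∂_1: C_1 → C_0 is given by ∂[p,q] = [q] − [p].
As a 6×12 matrix over Z this has rank 5, with invariant factors (1,1,1,1,1).

∂_2: C_2 → C_1 sends each 2-simplex [p,q,r] to [q,r] − [p,r] + [p,q]. For instance
  ∂[1,2,4] = [2,4] − [1,4] + [1,2],
  ∂[1,2,3] = [2,3] − [1,3] + [1,2].
The resulting 12×6 matrix has rank 6, and its Smith normal form has invariant factors (1,1,1,1,1,1).

Reading off H_k = ker ∂_k / im ∂_{k+1}:

  H_0: rank C_0 − rank ∂_1 = 6 − 5 = 1, and the invariant factors of ∂_1 are all 1, so H_0 ≅ Z.
  H_1: rank ker ∂_1 − rank ∂_2 = (12 − 5) − 6 = 1, and the invariant factors of ∂_2 are all 1, so H_1 ≅ Z.
  H_2: rank ker ∂_2 − rank ∂_3 = (6 − 6) − 0 = 0, and there is no ∂_3, so H_2 ≅ 0.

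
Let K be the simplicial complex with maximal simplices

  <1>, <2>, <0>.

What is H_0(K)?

We work with the vertex ordering 0 < 1 < 2. The simplices of K, each written with vertices in increasing order, are:

  0-simplices (3): [0], [1], [2]

giving chain groups C_0 ≅ Z^3.

From H_k ≅ ker(∂_k) / im(∂_{k+1}) we obtain:

  H_0: rank C_0 − rank ∂_1 = 3 − 0 = 3, and there is no ∂_1, so H_0 ≅ Z^3.

H_0 ≅ Z^3.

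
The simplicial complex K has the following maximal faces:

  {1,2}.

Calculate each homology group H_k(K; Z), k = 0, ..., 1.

Take the total order 1 < 2 on the vertex set. Then K (dimension 1) consists of the simplices:

  0-simplices (2): [1], [2]
  1-simplices (1): [1,2]

giving chain groups C_0 ≅ Z^2, C_1 ≅ Z^1.

The boundary map ∂_1: C_1 → C_0 sends each edge [p,q] (with p < q) to q − p.
As a 2×1 matrix over Z this has rank 1, with invariant factors (1).

Reading off H_k = ker ∂_k / im ∂_{k+1}:

  H_0: rank C_0 − rank ∂_1 = 2 − 1 = 1, and the invariant factors of ∂_1 are all 1, so H_0 ≅ Z.
  H_1: rank ker ∂_1 − rank ∂_2 = (1 − 1) − 0 = 0, and there is no ∂_2, so H_1 ≅ 0.

H_0 ≅ Z,  H_1 = 0.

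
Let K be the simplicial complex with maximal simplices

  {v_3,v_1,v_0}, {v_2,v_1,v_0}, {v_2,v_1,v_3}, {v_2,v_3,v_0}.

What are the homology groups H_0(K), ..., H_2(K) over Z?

H_0 ≅ Z,  H_1 = 0,  H_2 ≅ Z.

Order the vertices as v_0 < v_1 < v_2 < v_3. Listing each simplex with vertices in this order, K has dimension 2 with simplices:

  0-simplices (4): [v_0], [v_1], [v_2], [v_3]
  1-simplices (6): [v_0,v_1], [v_0,v_2], [v_0,v_3], [v_1,v_2], [v_1,v_3], [v_2,v_3]
  2-simplices (4): [v_0,v_1,v_2], [v_0,v_1,v_3], [v_0,v_2,v_3], [v_1,v_2,v_3]

Hence C_0 ≅ Z^4, C_1 ≅ Z^6, C_2 ≅ Z^4.

The boundary map ∂_1: C_1 → C_0 sends each edge [p,q] (with p < q) to q − p.
The resulting 4×6 matrix has rank 3, and its Smith normal form has invariant factors (1,1,1).

The boundary map ∂_2: C_2 → C_1 maps a triangle to the signed sum of its edges. For instance
  ∂[v_0,v_1,v_2] = [v_1,v_2] − [v_0,v_2] + [v_0,v_1],
  ∂[v_0,v_2,v_3] = [v_2,v_3] − [v_0,v_3] + [v_0,v_2].
The 6×4 boundary matrix has rank 3 and Smith normal form diag(1,1,1).

From H_k ≅ ker(∂_k) / im(∂_{k+1}) we obtain:

  H_0: rank C_0 − rank ∂_1 = 4 − 3 = 1, and the invariant factors of ∂_1 are all 1, so H_0 = Z.
  H_1: rank ker ∂_1 − rank ∂_2 = (6 − 3) − 3 = 0, and the invariant factors of ∂_2 are all 1, so H_1 = 0.
  H_2: rank ker ∂_2 − rank ∂_3 = (4 − 3) − 0 = 1, and there is no ∂_3, so H_2 = Z.

As a check, the Euler characteristic is 4 − 6 + 4 = 2, which agrees with 1 − 0 + 1 = 2.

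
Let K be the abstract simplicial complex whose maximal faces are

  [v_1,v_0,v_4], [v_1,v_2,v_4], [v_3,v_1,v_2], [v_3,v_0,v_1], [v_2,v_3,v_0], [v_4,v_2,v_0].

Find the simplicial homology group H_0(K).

Order the vertices as v_0 < v_1 < v_2 < v_3 < v_4. Listing each simplex with vertices in this order, K has dimension 2 with simplices:

  0-simplices (5): [v_0], [v_1], [v_2], [v_3], [v_4]
  1-simplices (9): [v_0,v_1], [v_0,v_2], [v_0,v_3], [v_0,v_4], [v_1,v_2], [v_1,v_3], [v_1,v_4], [v_2,v_3], [v_2,v_4]
  2-simplices (6): [v_0,v_1,v_3], [v_0,v_1,v_4], [v_0,v_2,v_3], [v_0,v_2,v_4], [v_1,v_2,v_3], [v_1,v_2,v_4]

giving chain groups C_0 ≅ Z^5, C_1 ≅ Z^9, C_2 ≅ Z^6.

Boundary ∂_1: C_1 → C_0 maps an edge to its endpoints' difference, ∂[p,q] = q − p.
The resulting 5×9 matrix has rank 4, and its Smith normal form has invariant factors (1,1,1,1).

The boundary map ∂_2: C_2 → C_1 acts by ∂[p,q,r] = [q,r] − [p,r] + [p,q]. For instance
  ∂[v_0,v_1,v_4] = [v_1,v_4] − [v_0,v_4] + [v_0,v_1],
  ∂[v_1,v_2,v_4] = [v_2,v_4] − [v_1,v_4] + [v_1,v_2].
The resulting 9×6 matrix has rank 5, and its Smith normal form has invariant factors (1,1,1,1,1).

Computing H_k = (kernel of ∂_k) / (image of ∂_{k+1}):

  H_0: rank C_0 − rank ∂_1 = 5 − 4 = 1, and the invariant factors of ∂_1 are all 1, so H_0 ≅ Z.

H_0 = Z.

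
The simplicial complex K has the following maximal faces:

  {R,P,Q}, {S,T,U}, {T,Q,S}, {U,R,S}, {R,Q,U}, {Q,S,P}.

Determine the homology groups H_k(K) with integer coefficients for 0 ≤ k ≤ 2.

H_0 = Z,  H_1 = Z,  H_2 = 0.

K has 6 vertices, 12 edges, 6 triangles.
rank ∂_0 = 0, rank ∂_1 = 5 ⇒ b_0 = 6 − 0 − 5 = 1; all invariant factors of ∂_1 are 1 so no torsion. So H_0 ≅ Z.
rank ∂_1 = 5, rank ∂_2 = 6 ⇒ b_1 = 12 − 5 − 6 = 1; all invariant factors of ∂_2 are 1 so no torsion. So H_1 ≅ Z.
rank ∂_2 = 6, rank ∂_3 = 0 ⇒ b_2 = 6 − 6 − 0 = 0. So H_2 ≅ 0.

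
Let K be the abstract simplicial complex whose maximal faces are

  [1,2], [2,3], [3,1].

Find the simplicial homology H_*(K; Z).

H_0 ≅ Z,  H_1 ≅ Z.

We work with the vertex ordering 1 < 2 < 3. The simplices of K, each written with vertices in increasing order, are:

  0-simplices (3): [1], [2], [3]
  1-simplices (3): [1,2], [1,3], [2,3]

Hence C_0 ≅ Z^3, C_1 ≅ Z^3.

∂_1: C_1 → C_0 maps an edge to its endpoints' difference, ∂[p,q] = q − p. For instance
  ∂[2,3] = [3] − [2].
This gives a 3×3 integer matrix of rank 2; reducing to Smith normal form yields diagonal entries (1,1).

Reading off H_k = ker ∂_k / im ∂_{k+1}:

  H_0: rank C_0 − rank ∂_1 = 3 − 2 = 1, and the invariant factors of ∂_1 are all 1, so H_0 = Z.
  H_1: rank ker ∂_1 − rank ∂_2 = (3 − 2) − 0 = 1, and there is no ∂_2, so H_1 = Z.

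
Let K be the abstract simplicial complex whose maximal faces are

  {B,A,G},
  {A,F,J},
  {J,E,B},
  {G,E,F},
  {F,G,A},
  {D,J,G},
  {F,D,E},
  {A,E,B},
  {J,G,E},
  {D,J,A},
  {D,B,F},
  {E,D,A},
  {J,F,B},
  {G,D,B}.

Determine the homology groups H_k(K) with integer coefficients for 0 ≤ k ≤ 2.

H_0 = Z,  H_1 = Z^2,  H_2 = Z.

We work with the vertex ordering A < B < D < E < F < G < J. The simplices of K, each written with vertices in increasing order, are:

  0-simplices (7): A, B, D, E, F, G, J
  1-simplices (21): AB, AD, AE, AF, AG, AJ, BD, BE, BF, BG, BJ, DE, DF, DG, DJ, EF, EG, EJ, FG, FJ, GJ
  2-simplices (14): ABE, ABG, ADE, ADJ, AFG, AFJ, BDF, BDG, BEJ, BFJ, DEF, DGJ, EFG, EGJ

Hence C_0 ≅ Z^7, C_1 ≅ Z^21, C_2 ≅ Z^14.

Boundary ∂_1: C_1 → C_0 maps an edge to its endpoints' difference, ∂[p,q] = q − p.
The 7×21 boundary matrix has rank 6 and Smith normal form diag(1,1,1,1,1,1).

∂_2: C_2 → C_1 sends each 2-simplex [p,q,r] to [q,r] − [p,r] + [p,q]. For instance
  ∂BFJ = FJ − BJ + BF,
  ∂BEJ = EJ − BJ + BE.
The resulting 21×14 matrix has rank 13, and its Smith normal form has invariant factors (1,1,1,1,1,1,1,1,1,1,1,1,1).

Reading off H_k = ker ∂_k / im ∂_{k+1}:

  H_0: rank C_0 − rank ∂_1 = 7 − 6 = 1, and the invariant factors of ∂_1 are all 1, so H_0 ≅ Z.
  H_1: rank ker ∂_1 − rank ∂_2 = (21 − 6) − 13 = 2, and the invariant factors of ∂_2 are all 1, so H_1 ≅ Z^2.
  H_2: rank ker ∂_2 − rank ∂_3 = (14 − 13) − 0 = 1, and there is no ∂_3, so H_2 ≅ Z.

As a check, the Euler characteristic is 7 − 21 + 14 = 0, which agrees with 1 − 2 + 1 = 0.
(K is a triangulation of the torus T^2.)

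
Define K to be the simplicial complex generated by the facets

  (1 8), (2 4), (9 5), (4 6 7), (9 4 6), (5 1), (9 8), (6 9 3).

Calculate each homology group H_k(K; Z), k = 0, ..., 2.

H_0 ≅ Z,  H_1 ≅ Z,  H_2 = 0.

Order the vertices as 1 < 2 < 3 < 4 < 5 < 6 < 7 < 8 < 9. Listing each simplex with vertices in this order, K has dimension 2 with simplices:

  0-simplices (9): [1], [2], [3], [4], [5], [6], [7], [8], [9]
  1-simplices (12): [1,5], [1,8], [2,4], [3,6], [3,9], [4,6], [4,7], [4,9], [5,9], [6,7], [6,9], [8,9]
  2-simplices (3): [3,6,9], [4,6,7], [4,6,9]

giving chain groups C_0 ≅ Z^9, C_1 ≅ Z^12, C_2 ≅ Z^3.

Boundary ∂_1: C_1 → C_0 is given by ∂[p,q] = [q] − [p]. For instance
  ∂[3,9] = [9] − [3].
As a 9×12 matrix over Z this has rank 8, with invariant factors (1,1,1,1,1,1,1,1).

The boundary map ∂_2: C_2 → C_1 acts by ∂[p,q,r] = [q,r] − [p,r] + [p,q]. For instance
  ∂[4,6,9] = [6,9] − [4,9] + [4,6],
  ∂[4,6,7] = [6,7] − [4,7] + [4,6].
As a 12×3 matrix over Z this has rank 3, with invariant factors (1,1,1).

Computing H_k = (kernel of ∂_k) / (image of ∂_{k+1}):

  H_0: rank C_0 − rank ∂_1 = 9 − 8 = 1, and the invariant factors of ∂_1 are all 1, so H_0 ≅ Z.
  H_1: rank ker ∂_1 − rank ∂_2 = (12 − 8) − 3 = 1, and the invariant factors of ∂_2 are all 1, so H_1 ≅ Z.
  H_2: rank ker ∂_2 − rank ∂_3 = (3 − 3) − 0 = 0, and there is no ∂_3, so H_2 ≅ 0.

As a check, the Euler characteristic is 9 − 12 + 3 = 0, which agrees with 1 − 1 + 0 = 0.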